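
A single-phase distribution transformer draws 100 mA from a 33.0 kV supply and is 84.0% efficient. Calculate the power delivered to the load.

P_out ≈ 2770 W

P_in = V_p I_p = 33000 × 0.100 = 3300.0 W.
P_out = η P_in = 0.840 × 3300.0 = 2770 W.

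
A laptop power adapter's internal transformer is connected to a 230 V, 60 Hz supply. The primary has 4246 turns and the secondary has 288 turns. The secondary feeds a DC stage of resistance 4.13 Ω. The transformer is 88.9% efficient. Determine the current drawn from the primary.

V_s = 230 × 288/4246 = 15.601 V.
I_s = V_s/R = 15.601/4.13 = 3.7774 A.
P_out = V_s I_s = 15.601 × 3.7774 = 58.929 W.
P_in = P_out/η = 58.929/0.889 = 66.287 W.
I_p = P_in/V_p = 66.287/230 = 0.288 A.

I_p ≈ 0.288 A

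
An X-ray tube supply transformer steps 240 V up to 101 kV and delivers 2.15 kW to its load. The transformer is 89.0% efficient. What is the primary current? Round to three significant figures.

I_p ≈ 10.1 A

P_in = P_out/η = 2150/0.890 = 2415.7 W.
I_p = P_in/V_p = 2415.7/240 = 10.1 A.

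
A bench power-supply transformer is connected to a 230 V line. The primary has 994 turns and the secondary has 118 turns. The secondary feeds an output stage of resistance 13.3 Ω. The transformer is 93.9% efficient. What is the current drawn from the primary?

I_p ≈ 0.260 A

V_s = 230 × 118/994 = 27.304 V.
I_s = V_s/R = 27.304/13.3 = 2.0529 A.
P_out = V_s I_s = 27.304 × 2.0529 = 56.053 W.
P_in = P_out/η = 56.053/0.939 = 59.694 W.
I_p = P_in/V_p = 59.694/230 = 0.260 A.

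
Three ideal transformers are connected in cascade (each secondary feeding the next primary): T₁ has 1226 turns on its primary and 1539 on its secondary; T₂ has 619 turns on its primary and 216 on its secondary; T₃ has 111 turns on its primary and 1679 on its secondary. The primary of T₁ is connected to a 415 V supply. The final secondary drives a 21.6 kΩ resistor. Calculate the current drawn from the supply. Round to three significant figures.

I_supply ≈ 0.843 A

After T₁: V = 415.00 × 1539/1226 = 520.95 V.
After T₂: V = 520.95 × 216/619 = 181.79 V.
After T₃: V = 181.79 × 1679/111 = 2749.7 V.
I_load = 2749.7/21600 = 0.12730 A, so P_out = 2749.7 × 0.12730 = 350.04 W.
All ideal ⇒ P_in = P_out, so I_supply = 350.04/415 = 0.843 A.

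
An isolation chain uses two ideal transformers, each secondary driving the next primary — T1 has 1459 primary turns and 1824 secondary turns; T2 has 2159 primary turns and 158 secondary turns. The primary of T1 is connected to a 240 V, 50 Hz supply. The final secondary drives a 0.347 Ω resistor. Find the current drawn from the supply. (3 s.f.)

Secondary of T1: V = 240.00 × 1824/1459 = 300.04 V.
Secondary of T2: V = 300.04 × 158/2159 = 21.958 V.
I_load = 21.958/0.347 = 63.278 A, so P_out = 21.958 × 63.278 = 1389.4 W.
All ideal ⇒ P_in = P_out, so I_supply = 1389.4/240 = 5.79 A.

I_supply ≈ 5.79 A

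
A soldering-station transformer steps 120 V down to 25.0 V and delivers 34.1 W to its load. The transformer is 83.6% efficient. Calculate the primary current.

I_p ≈ 0.340 A

P_in = P_out/η = 34.1/0.836 = 40.789 W.
I_p = P_in/V_p = 40.789/120 = 0.340 A.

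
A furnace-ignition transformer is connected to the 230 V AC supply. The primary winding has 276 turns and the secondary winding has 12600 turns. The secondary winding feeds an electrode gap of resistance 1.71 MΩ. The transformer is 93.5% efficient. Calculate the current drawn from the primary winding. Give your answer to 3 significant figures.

V_s = 230 × 12600/276 = 10500 V.
I_s = V_s/R = 10500/(1.71×10^6) = 0.0061404 A.
P_out = V_s I_s = 10500 × 0.0061404 = 64.474 W.
P_in = P_out/η = 64.474/0.935 = 68.956 W.
I_p = P_in/V_p = 68.956/230 = 0.300 A.

I_p ≈ 0.300 A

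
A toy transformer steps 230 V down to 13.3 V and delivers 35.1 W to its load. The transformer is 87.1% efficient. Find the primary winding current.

P_in = P_out/η = 35.1/0.871 = 40.299 W.
I_p = P_in/V_p = 40.299/230 = 0.175 A.

I_p ≈ 0.175 A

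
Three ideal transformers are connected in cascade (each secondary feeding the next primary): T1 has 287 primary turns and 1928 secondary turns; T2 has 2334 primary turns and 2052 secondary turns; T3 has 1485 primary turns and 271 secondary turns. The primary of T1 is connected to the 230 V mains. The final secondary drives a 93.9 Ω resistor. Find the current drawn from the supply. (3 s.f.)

Secondary of T1: V = 230.00 × 1928/287 = 1545.1 V.
Secondary of T2: V = 1545.1 × 2052/2334 = 1358.4 V.
Secondary of T3: V = 1358.4 × 271/1485 = 247.90 V.
I_load = 247.90/93.9 = 2.6400 A, so P_out = 247.90 × 2.6400 = 654.45 W.
All ideal ⇒ P_in = P_out, so I_supply = 654.45/230 = 2.85 A.

I_supply ≈ 2.85 A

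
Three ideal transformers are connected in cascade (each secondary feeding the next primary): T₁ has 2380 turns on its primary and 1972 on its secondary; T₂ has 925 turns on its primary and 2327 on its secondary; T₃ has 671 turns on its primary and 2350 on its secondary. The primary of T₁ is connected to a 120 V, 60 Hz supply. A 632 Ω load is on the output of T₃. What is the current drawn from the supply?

After T₁: V = 120.00 × 1972/2380 = 99.429 V.
After T₂: V = 99.429 × 2327/925 = 250.13 V.
After T₃: V = 250.13 × 2350/671 = 876.01 V.
I_load = 876.01/632 = 1.3861 A, so P_out = 876.01 × 1.3861 = 1214.2 W.
All ideal ⇒ P_in = P_out, so I_supply = 1214.2/120 = 10.1 A.

I_supply ≈ 10.1 A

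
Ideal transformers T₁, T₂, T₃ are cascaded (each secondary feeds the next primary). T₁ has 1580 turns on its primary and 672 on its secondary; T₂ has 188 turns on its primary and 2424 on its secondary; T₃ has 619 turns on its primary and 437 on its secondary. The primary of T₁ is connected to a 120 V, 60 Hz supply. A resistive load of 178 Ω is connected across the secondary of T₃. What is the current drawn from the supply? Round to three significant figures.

Secondary of T₁: V = 120.00 × 672/1580 = 51.038 V.
Secondary of T₂: V = 51.038 × 2424/188 = 658.06 V.
Secondary of T₃: V = 658.06 × 437/619 = 464.58 V.
I_load = 464.58/178 = 2.6100 A, so P_out = 464.58 × 2.6100 = 1212.5 W.
All ideal ⇒ P_in = P_out, so I_supply = 1212.5/120 = 10.1 A.

I_supply ≈ 10.1 A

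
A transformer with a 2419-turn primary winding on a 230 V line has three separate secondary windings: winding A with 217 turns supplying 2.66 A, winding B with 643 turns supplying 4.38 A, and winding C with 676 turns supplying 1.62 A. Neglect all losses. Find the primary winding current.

V_A = 230 × 217/2419 = 20.632 V; V_B = 230 × 643/2419 = 61.137 V; V_C = 230 × 676/2419 = 64.274 V.
P_out = V_A I_A + V_B I_B + V_C I_C = 20.632×2.66 + 61.137×4.38 + 64.274×1.62 = 54.882 + 267.78 + 104.12 = 426.79 W.
Ideal ⇒ P_in = P_out, so I_p = P_out/V_p = 426.79/230 = 1.86 A.

I_p ≈ 1.86 A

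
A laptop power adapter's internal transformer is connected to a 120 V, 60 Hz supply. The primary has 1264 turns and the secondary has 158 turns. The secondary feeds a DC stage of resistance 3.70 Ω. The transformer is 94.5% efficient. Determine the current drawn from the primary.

I_p ≈ 0.536 A

V_s = 120 × 158/1264 = 15.000 V.
I_s = V_s/R = 15.000/3.70 = 4.0541 A.
P_out = V_s I_s = 15.000 × 4.0541 = 60.811 W.
P_in = P_out/η = 60.811/0.945 = 64.350 W.
I_p = P_in/V_p = 64.350/120 = 0.536 A.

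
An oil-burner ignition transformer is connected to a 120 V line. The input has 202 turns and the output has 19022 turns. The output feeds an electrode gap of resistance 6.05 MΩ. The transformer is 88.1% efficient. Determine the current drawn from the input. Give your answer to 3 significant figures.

I_in ≈ 0.200 A

V_out = 120 × 19022/202 = 11300 V.
I_out = V_out/R = 11300/(6.05×10^6) = 0.0018678 A.
P_out = V_out I_out = 11300 × 0.0018678 = 21.107 W.
P_in = P_out/η = 21.107/0.881 = 23.957 W.
I_in = P_in/V_in = 23.957/120 = 0.200 A.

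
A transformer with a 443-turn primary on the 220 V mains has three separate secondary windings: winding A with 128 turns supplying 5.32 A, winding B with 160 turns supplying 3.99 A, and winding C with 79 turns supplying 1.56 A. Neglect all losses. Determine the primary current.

I_p ≈ 3.26 A

V_A = 220 × 128/443 = 63.567 V; V_B = 220 × 160/443 = 79.458 V; V_C = 220 × 79/443 = 39.233 V.
P_out = V_A I_A + V_B I_B + V_C I_C = 63.567×5.32 + 79.458×3.99 + 39.233×1.56 = 338.17 + 317.04 + 61.203 = 716.42 W.
Ideal ⇒ P_in = P_out, so I_p = P_out/V_p = 716.42/220 = 3.26 A.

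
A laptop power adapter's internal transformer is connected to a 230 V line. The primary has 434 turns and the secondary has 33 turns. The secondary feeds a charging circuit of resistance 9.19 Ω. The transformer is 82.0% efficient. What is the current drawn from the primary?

I_p ≈ 0.176 A

V_s = 230 × 33/434 = 17.488 V.
I_s = V_s/R = 17.488/9.19 = 1.9030 A.
P_out = V_s I_s = 17.488 × 1.9030 = 33.280 W.
P_in = P_out/η = 33.280/0.820 = 40.586 W.
I_p = P_in/V_p = 40.586/230 = 0.176 A.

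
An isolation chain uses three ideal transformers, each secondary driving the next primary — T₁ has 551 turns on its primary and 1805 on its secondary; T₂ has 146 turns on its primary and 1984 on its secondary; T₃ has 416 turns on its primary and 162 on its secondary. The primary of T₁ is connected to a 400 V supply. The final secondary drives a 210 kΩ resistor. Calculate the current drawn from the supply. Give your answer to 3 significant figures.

After T₁: V = 400.00 × 1805/551 = 1310.3 V.
After T₂: V = 1310.3 × 1984/146 = 17806 V.
After T₃: V = 17806 × 162/416 = 6934.2 V.
I_load = 6934.2/210000 = 0.033020 A, so P_out = 6934.2 × 0.033020 = 228.97 W.
All ideal ⇒ P_in = P_out, so I_supply = 228.97/400 = 0.572 A.

I_supply ≈ 0.572 A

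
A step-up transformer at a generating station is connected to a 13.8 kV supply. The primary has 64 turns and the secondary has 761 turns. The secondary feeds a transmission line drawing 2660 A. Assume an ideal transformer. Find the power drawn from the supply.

P ≈ 4.36×10^8 W

I_p = I_s × N_s/N_p = 2660 × 761/64 = 31629 A.
P = V_p I_p = 13800 × 31629 = 4.36×10^8 W.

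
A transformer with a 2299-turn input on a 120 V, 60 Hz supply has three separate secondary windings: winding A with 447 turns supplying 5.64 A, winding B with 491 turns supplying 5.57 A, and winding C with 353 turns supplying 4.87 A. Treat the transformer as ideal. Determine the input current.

V_A = 120 × 447/2299 = 23.332 V; V_B = 120 × 491/2299 = 25.629 V; V_C = 120 × 353/2299 = 18.425 V.
P_out = V_A I_A + V_B I_B + V_C I_C = 23.332×5.64 + 25.629×5.57 + 18.425×4.87 = 131.59 + 142.75 + 89.732 = 364.07 W.
Ideal ⇒ P_in = P_out, so I_in = P_out/V_in = 364.07/120 = 3.03 A.

I_in ≈ 3.03 A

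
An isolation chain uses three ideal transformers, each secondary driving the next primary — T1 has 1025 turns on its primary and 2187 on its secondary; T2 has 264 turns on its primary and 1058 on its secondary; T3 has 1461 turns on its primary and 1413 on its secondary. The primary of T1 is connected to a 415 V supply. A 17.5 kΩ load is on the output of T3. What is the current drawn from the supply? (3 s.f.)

I_supply ≈ 1.62 A

After T1: V = 415.00 × 2187/1025 = 885.47 V.
After T2: V = 885.47 × 1058/264 = 3548.6 V.
After T3: V = 3548.6 × 1413/1461 = 3432.0 V.
I_load = 3432.0/17500 = 0.19611 A, so P_out = 3432.0 × 0.19611 = 673.06 W.
All ideal ⇒ P_in = P_out, so I_supply = 673.06/415 = 1.62 A.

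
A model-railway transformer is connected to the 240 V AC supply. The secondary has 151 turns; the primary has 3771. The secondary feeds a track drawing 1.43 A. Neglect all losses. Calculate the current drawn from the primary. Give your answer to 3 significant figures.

I_p ≈ 0.0573 A

For an ideal transformer I_p N_p = I_s N_s, so I_p = 1.43 × 151/3771 = 0.0573 A.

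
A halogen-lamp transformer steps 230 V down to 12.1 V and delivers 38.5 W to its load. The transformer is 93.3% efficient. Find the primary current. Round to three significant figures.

I_p ≈ 0.179 A

P_in = P_out/η = 38.5/0.933 = 41.265 W.
I_p = P_in/V_p = 41.265/230 = 0.179 A.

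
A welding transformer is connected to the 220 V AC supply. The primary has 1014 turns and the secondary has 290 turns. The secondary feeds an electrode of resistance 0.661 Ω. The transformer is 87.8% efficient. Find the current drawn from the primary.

I_p ≈ 31.0 A

V_s = 220 × 290/1014 = 62.919 V.
I_s = V_s/R = 62.919/0.661 = 95.188 A.
P_out = V_s I_s = 62.919 × 95.188 = 5989.1 W.
P_in = P_out/η = 5989.1/0.878 = 6821.3 W.
I_p = P_in/V_p = 6821.3/220 = 31.0 A.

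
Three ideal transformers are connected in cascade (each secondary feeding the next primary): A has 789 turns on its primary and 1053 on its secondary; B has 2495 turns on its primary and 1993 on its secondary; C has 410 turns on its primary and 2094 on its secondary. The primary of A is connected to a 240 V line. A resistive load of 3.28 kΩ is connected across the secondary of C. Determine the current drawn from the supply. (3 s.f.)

I_supply ≈ 2.17 A

Secondary of A: V = 240.00 × 1053/789 = 320.30 V.
Secondary of B: V = 320.30 × 1993/2495 = 255.86 V.
Secondary of C: V = 255.86 × 2094/410 = 1306.7 V.
I_load = 1306.7/3280 = 0.39840 A, so P_out = 1306.7 × 0.39840 = 520.61 W.
All ideal ⇒ P_in = P_out, so I_supply = 520.61/240 = 2.17 A.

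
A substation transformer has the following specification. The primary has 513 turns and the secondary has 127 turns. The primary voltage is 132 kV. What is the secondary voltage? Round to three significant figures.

V_s ≈ 32700 V

V_s/V_p = N_s/N_p, so V_s = 132000 × 127/513 = 32700 V.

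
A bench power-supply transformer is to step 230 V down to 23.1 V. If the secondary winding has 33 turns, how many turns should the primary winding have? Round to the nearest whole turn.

N_p = 329 turns

N_p/N_s = V_p/V_s, so N_p = 33 × 230/23.1 = 328.6 ≈ 329 turns.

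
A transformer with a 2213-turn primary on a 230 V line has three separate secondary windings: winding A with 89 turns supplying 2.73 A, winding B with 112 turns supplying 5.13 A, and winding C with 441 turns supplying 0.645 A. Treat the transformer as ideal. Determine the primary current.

I_p ≈ 0.498 A

V_A = 230 × 89/2213 = 9.2499 V; V_B = 230 × 112/2213 = 11.640 V; V_C = 230 × 441/2213 = 45.834 V.
P_out = V_A I_A + V_B I_B + V_C I_C = 9.2499×2.73 + 11.640×5.13 + 45.834×0.645 = 25.252 + 59.715 + 29.563 = 114.53 W.
Ideal ⇒ P_in = P_out, so I_p = P_out/V_p = 114.53/230 = 0.498 A.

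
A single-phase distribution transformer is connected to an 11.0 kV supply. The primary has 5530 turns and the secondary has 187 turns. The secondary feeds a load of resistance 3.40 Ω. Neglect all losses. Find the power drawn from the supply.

V_s = V_p × N_s/N_p = 11000 × 187/5530 = 371.97 V.
I_s = V_s/R = 371.97/3.40 = 109.40 A.
I_p = I_s × N_s/N_p = 109.40 × 187/5530 = 3.6995 A.
P = V_p I_p = 11000 × 3.6995 = 40700 W.

P ≈ 40700 W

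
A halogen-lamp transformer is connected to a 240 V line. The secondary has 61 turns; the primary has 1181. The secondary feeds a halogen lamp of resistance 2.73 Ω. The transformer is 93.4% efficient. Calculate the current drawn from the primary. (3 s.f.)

V_s = 240 × 61/1181 = 12.396 V.
I_s = V_s/R = 12.396/2.73 = 4.5408 A.
P_out = V_s I_s = 12.396 × 4.5408 = 56.289 W.
P_in = P_out/η = 56.289/0.934 = 60.266 W.
I_p = P_in/V_p = 60.266/240 = 0.251 A.

I_p ≈ 0.251 A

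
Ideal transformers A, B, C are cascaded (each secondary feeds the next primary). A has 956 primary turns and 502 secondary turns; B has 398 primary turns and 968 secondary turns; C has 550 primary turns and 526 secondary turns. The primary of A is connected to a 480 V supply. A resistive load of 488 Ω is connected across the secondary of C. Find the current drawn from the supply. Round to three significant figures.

After A: V = 480.00 × 502/956 = 252.05 V.
After B: V = 252.05 × 968/398 = 613.03 V.
After C: V = 613.03 × 526/550 = 586.28 V.
I_load = 586.28/488 = 1.2014 A, so P_out = 586.28 × 1.2014 = 704.34 W.
All ideal ⇒ P_in = P_out, so I_supply = 704.34/480 = 1.47 A.

I_supply ≈ 1.47 A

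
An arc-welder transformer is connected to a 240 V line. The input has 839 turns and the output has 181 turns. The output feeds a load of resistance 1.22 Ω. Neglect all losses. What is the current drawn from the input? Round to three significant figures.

V_out = V_in × N_out/N_in = 240 × 181/839 = 51.776 V.
I_out = V_out/R = 51.776/1.22 = 42.439 A.
For an ideal transformer I_in N_in = I_out N_out, so I_in = 42.439 × 181/839 = 9.16 A.

I_in ≈ 9.16 A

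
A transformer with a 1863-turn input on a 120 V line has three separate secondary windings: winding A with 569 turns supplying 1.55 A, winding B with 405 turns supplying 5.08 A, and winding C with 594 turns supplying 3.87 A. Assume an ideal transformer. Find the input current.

V_A = 120 × 569/1863 = 36.651 V; V_B = 120 × 405/1863 = 26.087 V; V_C = 120 × 594/1863 = 38.261 V.
P_out = V_A I_A + V_B I_B + V_C I_C = 36.651×1.55 + 26.087×5.08 + 38.261×3.87 = 56.808 + 132.52 + 148.07 = 337.40 W.
Ideal ⇒ P_in = P_out, so I_in = P_out/V_in = 337.40/120 = 2.81 A.

I_in ≈ 2.81 A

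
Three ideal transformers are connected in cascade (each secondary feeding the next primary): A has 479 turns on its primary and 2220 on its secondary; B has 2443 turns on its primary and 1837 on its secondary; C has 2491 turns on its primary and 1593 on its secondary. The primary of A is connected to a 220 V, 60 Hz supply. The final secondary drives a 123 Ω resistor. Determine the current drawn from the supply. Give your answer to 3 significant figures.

After A: V = 220.00 × 2220/479 = 1019.6 V.
After B: V = 1019.6 × 1837/2443 = 766.70 V.
After C: V = 766.70 × 1593/2491 = 490.31 V.
I_load = 490.31/123 = 3.9862 A, so P_out = 490.31 × 3.9862 = 1954.5 W.
All ideal ⇒ P_in = P_out, so I_supply = 1954.5/220 = 8.88 A.

I_supply ≈ 8.88 A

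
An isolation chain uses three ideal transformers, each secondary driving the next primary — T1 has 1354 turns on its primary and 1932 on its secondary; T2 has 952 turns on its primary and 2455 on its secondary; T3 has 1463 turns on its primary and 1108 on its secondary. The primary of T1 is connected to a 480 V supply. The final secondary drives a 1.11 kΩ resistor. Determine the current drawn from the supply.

After T1: V = 480.00 × 1932/1354 = 684.90 V.
After T2: V = 684.90 × 2455/952 = 1766.2 V.
After T3: V = 1766.2 × 1108/1463 = 1337.6 V.
I_load = 1337.6/1110 = 1.2051 A, so P_out = 1337.6 × 1.2051 = 1612.0 W.
All ideal ⇒ P_in = P_out, so I_supply = 1612.0/480 = 3.36 A.

I_supply ≈ 3.36 A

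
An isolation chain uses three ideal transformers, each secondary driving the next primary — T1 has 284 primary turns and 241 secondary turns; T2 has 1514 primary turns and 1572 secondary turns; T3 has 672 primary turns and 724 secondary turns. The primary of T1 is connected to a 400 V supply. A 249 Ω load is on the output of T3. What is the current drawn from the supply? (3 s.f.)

I_supply ≈ 1.45 A

After T1: V = 400.00 × 241/284 = 339.44 V.
After T2: V = 339.44 × 1572/1514 = 352.44 V.
After T3: V = 352.44 × 724/672 = 379.71 V.
I_load = 379.71/249 = 1.5249 A, so P_out = 379.71 × 1.5249 = 579.04 W.
All ideal ⇒ P_in = P_out, so I_supply = 579.04/400 = 1.45 A.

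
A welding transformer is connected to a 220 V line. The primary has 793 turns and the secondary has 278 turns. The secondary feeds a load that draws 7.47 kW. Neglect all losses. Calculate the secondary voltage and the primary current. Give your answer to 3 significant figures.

V_s = V_p × N_s/N_p = 220 × 278/793 = 77.125 V.
I_s = P/V_s = 7470/77.125 = 96.856 A.
I_p = I_s × N_s/N_p = 96.856 × 278/793 = 34.0 A.

V_s ≈ 77.1 V, I_p ≈ 34.0 A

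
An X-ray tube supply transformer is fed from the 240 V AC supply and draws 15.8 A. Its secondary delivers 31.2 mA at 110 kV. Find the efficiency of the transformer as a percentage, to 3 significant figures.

P_in = 240 × 15.8 = 3792.00 W.
P_out = 110000 × 0.0312 = 3432.00 W.
η = P_out/P_in = 3432.00/3792.00 = 0.905.

η ≈ 90.5%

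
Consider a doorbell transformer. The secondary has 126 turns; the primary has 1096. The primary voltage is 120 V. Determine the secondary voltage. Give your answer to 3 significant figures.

V_s ≈ 13.8 V

V_s/V_p = N_s/N_p, so V_s = 120 × 126/1096 = 13.8 V.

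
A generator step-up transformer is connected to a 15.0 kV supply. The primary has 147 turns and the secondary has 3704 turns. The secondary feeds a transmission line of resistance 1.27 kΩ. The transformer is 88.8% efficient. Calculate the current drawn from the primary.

V_s = 15000 × 3704/147 = 377960 V.
I_s = V_s/R = 377960/1270 = 297.61 A.
P_out = V_s I_s = 377960 × 297.61 = 1.1248×10^8 W.
P_in = P_out/η = 1.1248×10^8/0.888 = 1.2667×10^8 W.
I_p = P_in/V_p = 1.2667×10^8/15000 = 8440 A.

I_p ≈ 8440 A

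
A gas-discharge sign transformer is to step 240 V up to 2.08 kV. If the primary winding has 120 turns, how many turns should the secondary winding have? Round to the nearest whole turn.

N_s/N_p = V_s/V_p, so N_s = 120 × 2080/240 = 1040.0 ≈ 1040 turns.

N_s = 1040 turns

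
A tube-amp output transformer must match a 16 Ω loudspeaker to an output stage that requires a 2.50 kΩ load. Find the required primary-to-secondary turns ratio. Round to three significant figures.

N_p/N_s ≈ 12.5

Z_p/Z_s = (N_p/N_s)², so N_p/N_s = √(2500/16) = √156 = 12.5.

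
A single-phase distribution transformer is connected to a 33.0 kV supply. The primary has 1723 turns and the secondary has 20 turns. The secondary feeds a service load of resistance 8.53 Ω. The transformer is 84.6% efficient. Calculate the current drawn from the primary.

I_p ≈ 0.616 A

V_s = 33000 × 20/1723 = 383.05 V.
I_s = V_s/R = 383.05/8.53 = 44.907 A.
P_out = V_s I_s = 383.05 × 44.907 = 17202 W.
P_in = P_out/η = 17202/0.846 = 20333 W.
I_p = P_in/V_p = 20333/33000 = 0.616 A.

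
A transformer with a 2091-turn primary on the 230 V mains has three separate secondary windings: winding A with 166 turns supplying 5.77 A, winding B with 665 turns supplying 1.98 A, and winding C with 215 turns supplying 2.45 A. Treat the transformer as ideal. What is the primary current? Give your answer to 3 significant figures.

V_A = 230 × 166/2091 = 18.259 V; V_B = 230 × 665/2091 = 73.147 V; V_C = 230 × 215/2091 = 23.649 V.
P_out = V_A I_A + V_B I_B + V_C I_C = 18.259×5.77 + 73.147×1.98 + 23.649×2.45 = 105.36 + 144.83 + 57.940 = 308.13 W.
Ideal ⇒ P_in = P_out, so I_p = P_out/V_p = 308.13/230 = 1.34 A.

I_p ≈ 1.34 A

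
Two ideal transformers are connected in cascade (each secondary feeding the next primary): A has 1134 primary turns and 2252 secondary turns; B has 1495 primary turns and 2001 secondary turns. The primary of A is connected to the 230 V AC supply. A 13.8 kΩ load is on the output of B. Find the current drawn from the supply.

Secondary of A: V = 230.00 × 2252/1134 = 456.75 V.
Secondary of B: V = 456.75 × 2001/1495 = 611.35 V.
I_load = 611.35/13800 = 0.044301 A, so P_out = 611.35 × 0.044301 = 27.083 W.
All ideal ⇒ P_in = P_out, so I_supply = 27.083/230 = 0.118 A.

I_supply ≈ 0.118 A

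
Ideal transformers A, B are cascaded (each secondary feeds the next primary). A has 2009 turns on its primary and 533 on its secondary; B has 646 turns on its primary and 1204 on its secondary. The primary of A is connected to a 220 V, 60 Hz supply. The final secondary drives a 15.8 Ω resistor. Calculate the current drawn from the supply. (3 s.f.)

Secondary of A: V = 220.00 × 533/2009 = 58.367 V.
Secondary of B: V = 58.367 × 1204/646 = 108.78 V.
I_load = 108.78/15.8 = 6.8850 A, so P_out = 108.78 × 6.8850 = 748.98 W.
All ideal ⇒ P_in = P_out, so I_supply = 748.98/220 = 3.40 A.

I_supply ≈ 3.40 A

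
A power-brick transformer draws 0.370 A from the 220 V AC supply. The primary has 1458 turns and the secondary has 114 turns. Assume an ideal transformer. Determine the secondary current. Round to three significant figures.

I_s/I_p = N_p/N_s, so I_s = 0.370 × 1458/114 = 4.73 A.

I_s ≈ 4.73 A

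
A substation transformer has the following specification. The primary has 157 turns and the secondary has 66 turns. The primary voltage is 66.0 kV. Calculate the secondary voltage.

V_s/V_p = N_s/N_p, so V_s = 66000 × 66/157 = 27700 V.

V_s ≈ 27700 V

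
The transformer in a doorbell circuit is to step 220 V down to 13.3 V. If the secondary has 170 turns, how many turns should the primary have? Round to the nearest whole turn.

N_p = 2812 turns

N_p/N_s = V_p/V_s, so N_p = 170 × 220/13.3 = 2812.0 ≈ 2812 turns.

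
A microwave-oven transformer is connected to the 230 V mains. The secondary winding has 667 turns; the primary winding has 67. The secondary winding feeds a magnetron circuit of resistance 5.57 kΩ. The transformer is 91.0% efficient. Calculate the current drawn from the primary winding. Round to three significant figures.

I_p ≈ 4.50 A

V_s = 230 × 667/67 = 2289.7 V.
I_s = V_s/R = 2289.7/5570 = 0.41108 A.
P_out = V_s I_s = 2289.7 × 0.41108 = 941.24 W.
P_in = P_out/η = 941.24/0.910 = 1034.3 W.
I_p = P_in/V_p = 1034.3/230 = 4.50 A.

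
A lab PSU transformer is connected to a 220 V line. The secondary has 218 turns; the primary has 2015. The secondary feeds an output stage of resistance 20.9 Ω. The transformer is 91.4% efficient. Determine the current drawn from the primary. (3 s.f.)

I_p ≈ 0.135 A

V_s = 220 × 218/2015 = 23.801 V.
I_s = V_s/R = 23.801/20.9 = 1.1388 A.
P_out = V_s I_s = 23.801 × 1.1388 = 27.106 W.
P_in = P_out/η = 27.106/0.914 = 29.656 W.
I_p = P_in/V_p = 29.656/220 = 0.135 A.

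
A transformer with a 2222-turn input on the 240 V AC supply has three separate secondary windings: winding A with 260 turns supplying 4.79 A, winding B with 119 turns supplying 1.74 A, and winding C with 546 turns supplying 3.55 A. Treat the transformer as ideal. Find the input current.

V_A = 240 × 260/2222 = 28.083 V; V_B = 240 × 119/2222 = 12.853 V; V_C = 240 × 546/2222 = 58.974 V.
P_out = V_A I_A + V_B I_B + V_C I_C = 28.083×4.79 + 12.853×1.74 + 58.974×3.55 = 134.52 + 22.365 + 209.36 = 366.24 W.
Ideal ⇒ P_in = P_out, so I_in = P_out/V_in = 366.24/240 = 1.53 A.

I_in ≈ 1.53 A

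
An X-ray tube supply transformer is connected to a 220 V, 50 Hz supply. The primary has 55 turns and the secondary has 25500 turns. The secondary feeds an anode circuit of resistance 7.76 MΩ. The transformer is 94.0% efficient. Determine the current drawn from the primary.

V_s = 220 × 25500/55 = 102000 V.
I_s = V_s/R = 102000/(7.76×10^6) = 0.013144 A.
P_out = V_s I_s = 102000 × 0.013144 = 1340.7 W.
P_in = P_out/η = 1340.7/0.940 = 1426.3 W.
I_p = P_in/V_p = 1426.3/220 = 6.48 A.

I_p ≈ 6.48 A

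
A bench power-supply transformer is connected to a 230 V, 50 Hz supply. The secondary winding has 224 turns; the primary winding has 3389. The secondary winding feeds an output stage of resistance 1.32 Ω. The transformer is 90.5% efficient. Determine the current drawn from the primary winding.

I_p ≈ 0.841 A

V_s = 230 × 224/3389 = 15.202 V.
I_s = V_s/R = 15.202/1.32 = 11.517 A.
P_out = V_s I_s = 15.202 × 11.517 = 175.08 W.
P_in = P_out/η = 175.08/0.905 = 193.46 W.
I_p = P_in/V_p = 193.46/230 = 0.841 A.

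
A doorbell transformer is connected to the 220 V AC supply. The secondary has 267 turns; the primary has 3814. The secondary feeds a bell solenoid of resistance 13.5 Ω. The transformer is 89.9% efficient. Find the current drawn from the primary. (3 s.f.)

V_s = 220 × 267/3814 = 15.401 V.
I_s = V_s/R = 15.401/13.5 = 1.1408 A.
P_out = V_s I_s = 15.401 × 1.1408 = 17.570 W.
P_in = P_out/η = 17.570/0.899 = 19.544 W.
I_p = P_in/V_p = 19.544/220 = 0.0888 A.

I_p ≈ 0.0888 A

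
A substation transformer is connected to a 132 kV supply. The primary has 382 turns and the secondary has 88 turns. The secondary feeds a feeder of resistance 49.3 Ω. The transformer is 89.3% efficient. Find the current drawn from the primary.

I_p ≈ 159 A

V_s = 132000 × 88/382 = 30408 V.
I_s = V_s/R = 30408/49.3 = 616.80 A.
P_out = V_s I_s = 30408 × 616.80 = 1.8756×10^7 W.
P_in = P_out/η = 1.8756×10^7/0.893 = 2.1003×10^7 W.
I_p = P_in/V_p = 2.1003×10^7/132000 = 159 A.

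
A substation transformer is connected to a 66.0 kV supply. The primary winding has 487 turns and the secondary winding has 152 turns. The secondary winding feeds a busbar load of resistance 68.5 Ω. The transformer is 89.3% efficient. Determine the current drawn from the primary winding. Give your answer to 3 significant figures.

I_p ≈ 105 A

V_s = 66000 × 152/487 = 20600 V.
I_s = V_s/R = 20600/68.5 = 300.72 A.
P_out = V_s I_s = 20600 × 300.72 = 6.1948×10^6 W.
P_in = P_out/η = 6.1948×10^6/0.893 = 6.9371×10^6 W.
I_p = P_in/V_p = 6.9371×10^6/66000 = 105 A.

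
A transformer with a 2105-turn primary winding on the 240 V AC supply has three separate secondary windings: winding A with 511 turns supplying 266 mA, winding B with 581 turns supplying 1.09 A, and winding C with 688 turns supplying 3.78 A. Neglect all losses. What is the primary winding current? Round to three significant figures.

I_p ≈ 1.60 A

V_A = 240 × 511/2105 = 58.261 V; V_B = 240 × 581/2105 = 66.242 V; V_C = 240 × 688/2105 = 78.442 V.
P_out = V_A I_A + V_B I_B + V_C I_C = 58.261×0.266 + 66.242×1.09 + 78.442×3.78 = 15.498 + 72.204 + 296.51 = 384.21 W.
Ideal ⇒ P_in = P_out, so I_p = P_out/V_p = 384.21/240 = 1.60 A.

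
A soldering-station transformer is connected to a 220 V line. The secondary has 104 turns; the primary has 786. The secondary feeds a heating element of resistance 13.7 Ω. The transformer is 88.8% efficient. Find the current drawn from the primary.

I_p ≈ 0.317 A

V_s = 220 × 104/786 = 29.109 V.
I_s = V_s/R = 29.109/13.7 = 2.1248 A.
P_out = V_s I_s = 29.109 × 2.1248 = 61.851 W.
P_in = P_out/η = 61.851/0.888 = 69.652 W.
I_p = P_in/V_p = 69.652/220 = 0.317 A.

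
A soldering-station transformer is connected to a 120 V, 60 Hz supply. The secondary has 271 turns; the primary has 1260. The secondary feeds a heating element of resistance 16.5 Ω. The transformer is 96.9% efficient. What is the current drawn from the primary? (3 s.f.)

V_s = 120 × 271/1260 = 25.810 V.
I_s = V_s/R = 25.810/16.5 = 1.5642 A.
P_out = V_s I_s = 25.810 × 1.5642 = 40.372 W.
P_in = P_out/η = 40.372/0.969 = 41.663 W.
I_p = P_in/V_p = 41.663/120 = 0.347 A.

I_p ≈ 0.347 A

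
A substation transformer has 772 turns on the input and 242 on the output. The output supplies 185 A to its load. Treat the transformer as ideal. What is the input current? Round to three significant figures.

I_in ≈ 58.0 A

For an ideal transformer I_in/I_out = N_out/N_in, so I_in = 185 × 242/772 = 58.0 A.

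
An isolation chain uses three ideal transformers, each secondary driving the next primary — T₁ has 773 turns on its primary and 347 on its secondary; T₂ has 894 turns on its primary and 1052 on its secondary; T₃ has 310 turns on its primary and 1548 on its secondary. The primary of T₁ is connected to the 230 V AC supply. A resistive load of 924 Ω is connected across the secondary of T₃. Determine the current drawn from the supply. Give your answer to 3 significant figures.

Secondary of T₁: V = 230.00 × 347/773 = 103.25 V.
Secondary of T₂: V = 103.25 × 1052/894 = 121.49 V.
Secondary of T₃: V = 121.49 × 1548/310 = 606.69 V.
I_load = 606.69/924 = 0.65659 A, so P_out = 606.69 × 0.65659 = 398.34 W.
All ideal ⇒ P_in = P_out, so I_supply = 398.34/230 = 1.73 A.

I_supply ≈ 1.73 A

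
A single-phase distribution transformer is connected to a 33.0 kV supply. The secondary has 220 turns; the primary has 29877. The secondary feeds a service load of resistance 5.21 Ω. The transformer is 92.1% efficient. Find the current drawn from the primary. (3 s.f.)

I_p ≈ 0.373 A

V_s = 33000 × 220/29877 = 243.00 V.
I_s = V_s/R = 243.00/5.21 = 46.640 A.
P_out = V_s I_s = 243.00 × 46.640 = 11333 W.
P_in = P_out/η = 11333/0.921 = 12306 W.
I_p = P_in/V_p = 12306/33000 = 0.373 A.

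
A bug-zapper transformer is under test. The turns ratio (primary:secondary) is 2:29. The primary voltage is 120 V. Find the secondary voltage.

V_s ≈ 1740 V

V_s/V_p = N_s/N_p, so V_s = 120 × 29/2 = 1740 V.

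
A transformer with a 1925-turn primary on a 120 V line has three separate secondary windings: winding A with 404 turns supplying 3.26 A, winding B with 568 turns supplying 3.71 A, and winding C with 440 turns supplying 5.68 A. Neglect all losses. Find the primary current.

V_A = 120 × 404/1925 = 25.184 V; V_B = 120 × 568/1925 = 35.408 V; V_C = 120 × 440/1925 = 27.429 V.
P_out = V_A I_A + V_B I_B + V_C I_C = 25.184×3.26 + 35.408×3.71 + 27.429×5.68 = 82.101 + 131.36 + 155.79 = 369.26 W.
Ideal ⇒ P_in = P_out, so I_p = P_out/V_p = 369.26/120 = 3.08 A.

I_p ≈ 3.08 A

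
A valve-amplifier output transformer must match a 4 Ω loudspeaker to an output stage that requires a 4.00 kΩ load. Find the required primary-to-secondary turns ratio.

Z_p/Z_s = (N_p/N_s)², so N_p/N_s = √(4000/4) = √1000 = 31.6.

N_p/N_s ≈ 31.6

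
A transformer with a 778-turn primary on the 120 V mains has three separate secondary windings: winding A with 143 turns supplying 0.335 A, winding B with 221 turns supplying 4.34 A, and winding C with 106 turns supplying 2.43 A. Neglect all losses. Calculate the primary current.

I_p ≈ 1.63 A

V_A = 120 × 143/778 = 22.057 V; V_B = 120 × 221/778 = 34.087 V; V_C = 120 × 106/778 = 16.350 V.
P_out = V_A I_A + V_B I_B + V_C I_C = 22.057×0.335 + 34.087×4.34 + 16.350×2.43 = 7.3889 + 147.94 + 39.730 = 195.06 W.
Ideal ⇒ P_in = P_out, so I_p = P_out/V_p = 195.06/120 = 1.63 A.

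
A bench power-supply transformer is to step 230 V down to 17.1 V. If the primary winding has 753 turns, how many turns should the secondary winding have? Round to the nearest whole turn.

N_s/N_p = V_s/V_p, so N_s = 753 × 17.1/230 = 56.0 ≈ 56 turns.

N_s = 56 turns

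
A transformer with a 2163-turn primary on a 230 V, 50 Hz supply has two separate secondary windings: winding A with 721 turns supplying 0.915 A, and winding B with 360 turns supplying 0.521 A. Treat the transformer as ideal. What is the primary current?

I_p ≈ 0.392 A

V_A = 230 × 721/2163 = 76.667 V; V_B = 230 × 360/2163 = 38.280 V.
P_out = V_A I_A + V_B I_B = 76.667×0.915 + 38.280×0.521 = 70.150 + 19.944 = 90.094 W.
Ideal ⇒ P_in = P_out, so I_p = P_out/V_p = 90.094/230 = 0.392 A.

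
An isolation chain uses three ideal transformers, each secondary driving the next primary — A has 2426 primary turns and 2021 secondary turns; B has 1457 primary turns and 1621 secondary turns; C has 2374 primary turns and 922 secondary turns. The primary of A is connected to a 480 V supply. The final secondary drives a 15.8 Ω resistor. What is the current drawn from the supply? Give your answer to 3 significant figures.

Secondary of A: V = 480.00 × 2021/2426 = 399.87 V.
Secondary of B: V = 399.87 × 1621/1457 = 444.88 V.
Secondary of C: V = 444.88 × 922/2374 = 172.78 V.
I_load = 172.78/15.8 = 10.935 A, so P_out = 172.78 × 10.935 = 1889.4 W.
All ideal ⇒ P_in = P_out, so I_supply = 1889.4/480 = 3.94 A.

I_supply ≈ 3.94 A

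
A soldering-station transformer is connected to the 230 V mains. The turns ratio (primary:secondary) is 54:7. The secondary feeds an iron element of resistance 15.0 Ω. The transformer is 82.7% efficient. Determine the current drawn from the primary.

I_p ≈ 0.312 A

V_s = 230 × 7/54 = 29.815 V.
I_s = V_s/R = 29.815/15.0 = 1.9877 A.
P_out = V_s I_s = 29.815 × 1.9877 = 59.262 W.
P_in = P_out/η = 59.262/0.827 = 71.658 W.
I_p = P_in/V_p = 71.658/230 = 0.312 A.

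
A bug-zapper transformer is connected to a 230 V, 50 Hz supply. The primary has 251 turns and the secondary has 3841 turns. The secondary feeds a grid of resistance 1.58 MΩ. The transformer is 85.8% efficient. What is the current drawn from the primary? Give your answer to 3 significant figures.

V_s = 230 × 3841/251 = 3519.6 V.
I_s = V_s/R = 3519.6/(1.58×10^6) = 0.0022276 A.
P_out = V_s I_s = 3519.6 × 0.0022276 = 7.8404 W.
P_in = P_out/η = 7.8404/0.858 = 9.1380 W.
I_p = P_in/V_p = 9.1380/230 = 0.0397 A.

I_p ≈ 0.0397 A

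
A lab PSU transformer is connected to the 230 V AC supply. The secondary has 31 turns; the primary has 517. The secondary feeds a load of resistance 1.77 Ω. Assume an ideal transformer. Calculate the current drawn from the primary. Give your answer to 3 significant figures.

V_s = V_p × N_s/N_p = 230 × 31/517 = 13.791 V.
I_s = V_s/R = 13.791/1.77 = 7.7916 A.
For an ideal transformer I_p N_p = I_s N_s, so I_p = 7.7916 × 31/517 = 0.467 A.

I_p ≈ 0.467 A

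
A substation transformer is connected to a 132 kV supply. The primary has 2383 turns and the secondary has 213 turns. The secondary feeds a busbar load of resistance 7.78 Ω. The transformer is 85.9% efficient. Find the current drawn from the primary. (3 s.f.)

V_s = 132000 × 213/2383 = 11799 V.
I_s = V_s/R = 11799/7.78 = 1516.5 A.
P_out = V_s I_s = 11799 × 1516.5 = 1.7893×10^7 W.
P_in = P_out/η = 1.7893×10^7/0.859 = 2.0830×10^7 W.
I_p = P_in/V_p = 2.0830×10^7/132000 = 158 A.

I_p ≈ 158 A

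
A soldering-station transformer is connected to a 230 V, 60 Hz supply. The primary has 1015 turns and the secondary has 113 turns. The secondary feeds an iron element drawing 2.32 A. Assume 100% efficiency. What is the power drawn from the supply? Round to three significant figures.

I_p = I_s × N_s/N_p = 2.32 × 113/1015 = 0.25829 A.
P = V_p I_p = 230 × 0.25829 = 59.4 W.

P ≈ 59.4 W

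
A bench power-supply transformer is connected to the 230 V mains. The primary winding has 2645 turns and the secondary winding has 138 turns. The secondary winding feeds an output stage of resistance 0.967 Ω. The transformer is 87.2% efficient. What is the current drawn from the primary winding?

V_s = 230 × 138/2645 = 12.000 V.
I_s = V_s/R = 12.000/0.967 = 12.410 A.
P_out = V_s I_s = 12.000 × 12.410 = 148.91 W.
P_in = P_out/η = 148.91/0.872 = 170.77 W.
I_p = P_in/V_p = 170.77/230 = 0.742 A.

I_p ≈ 0.742 A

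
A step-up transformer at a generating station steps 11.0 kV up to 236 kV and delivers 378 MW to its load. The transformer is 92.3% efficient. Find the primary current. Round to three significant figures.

P_in = P_out/η = 3.78×10^8/0.923 = 4.0953×10^8 W.
I_p = P_in/V_p = 4.0953×10^8/11000 = 37200 A.

I_p ≈ 37200 A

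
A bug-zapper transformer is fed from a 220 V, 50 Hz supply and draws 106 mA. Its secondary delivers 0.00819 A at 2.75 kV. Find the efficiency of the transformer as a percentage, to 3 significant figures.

P_in = 220 × 0.106 = 23.3200 W.
P_out = 2750 × 0.00819 = 22.5225 W.
η = P_out/P_in = 22.5225/23.3200 = 0.966.

η ≈ 96.6%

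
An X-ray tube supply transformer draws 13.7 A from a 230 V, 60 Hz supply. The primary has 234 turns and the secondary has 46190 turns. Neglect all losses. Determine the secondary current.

I_s ≈ 0.0694 A

I_s/I_p = N_p/N_s, so I_s = 13.7 × 234/46190 = 0.0694 A.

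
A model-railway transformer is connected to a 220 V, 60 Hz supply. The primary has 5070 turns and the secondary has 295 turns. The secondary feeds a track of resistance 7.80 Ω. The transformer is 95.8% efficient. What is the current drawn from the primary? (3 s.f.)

V_s = 220 × 295/5070 = 12.801 V.
I_s = V_s/R = 12.801/7.80 = 1.6411 A.
P_out = V_s I_s = 12.801 × 1.6411 = 21.008 W.
P_in = P_out/η = 21.008/0.958 = 21.929 W.
I_p = P_in/V_p = 21.929/220 = 0.0997 A.

I_p ≈ 0.0997 A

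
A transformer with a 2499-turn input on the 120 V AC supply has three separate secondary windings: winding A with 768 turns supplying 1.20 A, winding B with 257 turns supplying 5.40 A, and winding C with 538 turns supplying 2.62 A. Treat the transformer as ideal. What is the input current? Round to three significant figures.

I_in ≈ 1.49 A

V_A = 120 × 768/2499 = 36.879 V; V_B = 120 × 257/2499 = 12.341 V; V_C = 120 × 538/2499 = 25.834 V.
P_out = V_A I_A + V_B I_B + V_C I_C = 36.879×1.20 + 12.341×5.40 + 25.834×2.62 = 44.255 + 66.641 + 67.686 = 178.58 W.
Ideal ⇒ P_in = P_out, so I_in = P_out/V_in = 178.58/120 = 1.49 A.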